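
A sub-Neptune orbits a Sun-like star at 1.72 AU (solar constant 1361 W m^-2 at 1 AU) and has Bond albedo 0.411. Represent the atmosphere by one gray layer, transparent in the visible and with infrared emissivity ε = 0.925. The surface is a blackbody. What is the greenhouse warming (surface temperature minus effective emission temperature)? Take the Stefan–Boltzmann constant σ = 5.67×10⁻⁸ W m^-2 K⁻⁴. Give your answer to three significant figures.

31.2 K

By the inverse-square law, S = 1361/1.72² = 460.0 W m^-2.
Effective emission temperature (TOA balance): σT_e⁴ = S(1−α)/4 = 67.74 W m^-2 → T_e = 185.9 K.
For a single slab of emissivity ε, T_s⁴ = 2T_e⁴/(2−ε); thus T_s = 185.9·(1.86)^(1/4) = 217.1 K.
The atmosphere warms the surface by 31.22 K.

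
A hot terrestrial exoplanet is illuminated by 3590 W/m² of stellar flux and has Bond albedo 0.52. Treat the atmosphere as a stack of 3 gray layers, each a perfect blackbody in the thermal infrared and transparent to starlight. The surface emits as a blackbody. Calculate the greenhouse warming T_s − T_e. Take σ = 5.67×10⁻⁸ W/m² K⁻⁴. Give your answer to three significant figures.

OLR = S(1−α)/4 = 430.8 W/m²; the top layer radiates at T_e = 295.2 K.
T_s = (N+1)^(1/4)·T_e = 417.5 K.
So the greenhouse effect raises the surface by 417.5 − 295.2 = 122.3 K.

122 kelvin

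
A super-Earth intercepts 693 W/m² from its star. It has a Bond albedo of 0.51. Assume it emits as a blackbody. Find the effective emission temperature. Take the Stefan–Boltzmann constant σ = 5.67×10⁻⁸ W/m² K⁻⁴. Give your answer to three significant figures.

The planet absorbs (1−α)S over its disc πR² and re-emits over 4πR², so the mean absorbed flux is (1−0.51)·693.0/4 = 84.89 W/m².
Balancing against σT⁴: T = (84.89/5.67×10⁻⁸)^(1/4) = 196.7 K.

197 K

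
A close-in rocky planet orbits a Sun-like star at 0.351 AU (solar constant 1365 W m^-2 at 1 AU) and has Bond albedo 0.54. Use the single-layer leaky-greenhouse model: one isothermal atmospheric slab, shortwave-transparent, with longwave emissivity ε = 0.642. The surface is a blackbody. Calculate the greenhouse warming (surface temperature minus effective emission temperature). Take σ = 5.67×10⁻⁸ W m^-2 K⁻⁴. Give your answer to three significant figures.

Flux at the orbit: S = 1365/(0.351)² = 11080 W m^-2.
Effective emission temperature (TOA balance): σT_e⁴ = S(1−α)/4 = 1274 W m^-2 → T_e = 387.2 K.
For a single slab of emissivity ε, T_s⁴ = 2T_e⁴/(2−ε); thus T_s = 387.2·(1.473)^(1/4) = 426.5 K.
The atmosphere warms the surface by 39.35 K.

39.3 K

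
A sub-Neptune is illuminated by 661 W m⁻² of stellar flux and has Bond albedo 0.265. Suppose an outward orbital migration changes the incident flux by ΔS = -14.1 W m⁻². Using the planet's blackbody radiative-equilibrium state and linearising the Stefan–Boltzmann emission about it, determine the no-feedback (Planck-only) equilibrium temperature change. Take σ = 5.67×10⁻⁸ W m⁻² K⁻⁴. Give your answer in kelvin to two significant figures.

Reference equilibrium: T_e = [S(1−α)/(4σ)]^(1/4) = 215.1 K.
ΔF = Δ[S(1−α)]/4 = (1−0.265)·-14.1/4 = -2.591 W m⁻².
Planck response: λ_P = 4σT_e³ = 4·5.67×10⁻⁸·(215.1)³ = 2.258 W m⁻²/K.
Hence the no-feedback warming is ΔF/(4σT_e³) = -1.15 K.

-1.1 K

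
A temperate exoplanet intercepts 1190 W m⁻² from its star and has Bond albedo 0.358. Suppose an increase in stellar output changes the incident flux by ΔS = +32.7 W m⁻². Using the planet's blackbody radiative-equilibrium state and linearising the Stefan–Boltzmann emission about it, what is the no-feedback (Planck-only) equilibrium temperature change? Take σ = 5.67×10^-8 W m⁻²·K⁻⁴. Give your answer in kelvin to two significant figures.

Unperturbed T_e = [1190·(1−0.358)/(4σ)]^¼ = 240.9 K.
Only a fraction (1−α) is absorbed and it's spread over 4πR², so ΔF = (1−α)ΔS/4 = 5.248 W m⁻².
Planck response: λ_P = 4σT_e³ = 4·5.67×10⁻⁸·(240.9)³ = 3.171 W m⁻²/K.
So ΔT₀ = 5.248/3.171 = 1.66 K.

1.7 kelvin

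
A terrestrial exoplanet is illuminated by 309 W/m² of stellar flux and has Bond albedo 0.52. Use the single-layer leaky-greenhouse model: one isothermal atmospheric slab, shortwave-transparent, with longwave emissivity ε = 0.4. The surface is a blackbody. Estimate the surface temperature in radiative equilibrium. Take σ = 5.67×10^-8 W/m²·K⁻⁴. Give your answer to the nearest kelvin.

Effective emission temperature (TOA balance): σT_e⁴ = S(1−α)/4 = 37.08 W/m² → T_e = 159.9 K.
For a single slab of emissivity ε, T_s⁴ = 2T_e⁴/(2−ε); thus T_s = 159.9·(1.25)^(1/4) = 169.1 K.

169 K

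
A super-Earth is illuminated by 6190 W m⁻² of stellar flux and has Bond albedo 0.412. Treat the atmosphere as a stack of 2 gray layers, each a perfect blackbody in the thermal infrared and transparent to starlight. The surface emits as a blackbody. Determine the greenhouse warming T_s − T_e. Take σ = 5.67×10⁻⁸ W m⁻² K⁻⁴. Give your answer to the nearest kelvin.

112 kelvin

The effective emission temperature is T_e = [S(1−α)/(4σ)]^¼ = 355.9 K.
Surface: T_s = (3)^¼·T_e = 468.4 K.
Warming: T_s − T_e = 112.5 K.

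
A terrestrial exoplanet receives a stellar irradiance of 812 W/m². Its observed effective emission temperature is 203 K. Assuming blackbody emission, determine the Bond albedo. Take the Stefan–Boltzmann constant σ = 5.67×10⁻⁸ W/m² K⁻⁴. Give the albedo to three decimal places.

0.526

From σT⁴ = S(1−α)/4 we invert for α: 1−α = 4σT⁴/S.
4σT⁴ = 4·5.67×10⁻⁸·(203)⁴ = 385.1 W/m².
Hence α = 1 − 385.1/812.0 = 0.5257.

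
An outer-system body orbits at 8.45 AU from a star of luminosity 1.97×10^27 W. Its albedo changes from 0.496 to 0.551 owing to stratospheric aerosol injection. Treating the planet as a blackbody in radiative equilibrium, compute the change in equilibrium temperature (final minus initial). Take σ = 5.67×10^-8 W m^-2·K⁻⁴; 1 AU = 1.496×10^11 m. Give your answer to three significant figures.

-3.46 K

d = 8.45 × 1.496×10^11 m = 1.264×10^12 m.
Flux at the orbit: S = L/(4πd²) = 1.97×10^27/(4π·(1.26×10^12)²) = 98.10 W m^-2.
With α = 0.496, T₁ = 121.5 K.
With α = 0.551, T₂ = 118.1 K.
Change: 118.1 − 121.5 = -3.460 K.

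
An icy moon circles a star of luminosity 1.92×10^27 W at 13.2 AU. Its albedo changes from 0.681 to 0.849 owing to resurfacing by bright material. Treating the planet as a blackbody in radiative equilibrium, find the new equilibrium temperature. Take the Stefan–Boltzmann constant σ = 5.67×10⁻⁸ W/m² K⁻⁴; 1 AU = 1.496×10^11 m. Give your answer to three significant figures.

d = 13.2 × 1.496×10^11 m = 1.975×10^12 m.
Spreading L over a sphere of radius d: S = 1.92×10^27/(4π·1.97×10^12²) = 39.18 W/m².
With the new albedo, S(1−α₂)/4 = 1.479 W/m², so T₂ = 71.47 K.

71.5 K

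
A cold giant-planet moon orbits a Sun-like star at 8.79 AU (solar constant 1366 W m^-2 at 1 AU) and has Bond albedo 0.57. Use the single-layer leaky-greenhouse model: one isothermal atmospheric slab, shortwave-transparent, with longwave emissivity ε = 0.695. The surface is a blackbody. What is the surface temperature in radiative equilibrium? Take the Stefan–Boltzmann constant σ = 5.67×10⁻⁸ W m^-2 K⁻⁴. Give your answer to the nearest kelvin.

85 K

By the inverse-square law, S = 1366/8.79² = 17.68 W m^-2.
The planet radiates to space at T_e = [S(1−α)/(4σ)]^(1/4) = 76.09 K.
For a single slab of emissivity ε, T_s⁴ = 2T_e⁴/(2−ε); thus T_s = 76.09·(1.533)^(1/4) = 84.66 K.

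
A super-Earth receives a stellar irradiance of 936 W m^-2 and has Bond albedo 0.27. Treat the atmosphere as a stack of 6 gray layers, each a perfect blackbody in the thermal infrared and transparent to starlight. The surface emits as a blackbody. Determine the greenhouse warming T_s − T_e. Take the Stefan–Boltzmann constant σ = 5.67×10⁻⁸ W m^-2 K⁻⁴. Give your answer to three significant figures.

The effective emission temperature is T_e = [S(1−α)/(4σ)]^¼ = 234.3 K.
T_s = (N+1)^(1/4)·T_e = 381.1 K.
So the greenhouse effect raises the surface by 381.1 − 234.3 = 146.8 K.

147 K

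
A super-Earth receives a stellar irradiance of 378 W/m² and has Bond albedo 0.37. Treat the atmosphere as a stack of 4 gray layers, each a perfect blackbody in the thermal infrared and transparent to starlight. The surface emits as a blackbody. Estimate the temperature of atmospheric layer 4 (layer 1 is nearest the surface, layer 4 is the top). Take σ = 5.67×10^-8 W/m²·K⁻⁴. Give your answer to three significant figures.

180 K

OLR = S(1−α)/4 = 59.54 W/m²; the top layer radiates at T_e = 180.0 K.
Each opaque layer satisfies 2T_j⁴ = T_{j−1}⁴ + T_{j+1}⁴, giving T_k⁴ = (N+1−k)T_e⁴.
T_4 = (1)^(1/4)·180.0 = 180.0 K.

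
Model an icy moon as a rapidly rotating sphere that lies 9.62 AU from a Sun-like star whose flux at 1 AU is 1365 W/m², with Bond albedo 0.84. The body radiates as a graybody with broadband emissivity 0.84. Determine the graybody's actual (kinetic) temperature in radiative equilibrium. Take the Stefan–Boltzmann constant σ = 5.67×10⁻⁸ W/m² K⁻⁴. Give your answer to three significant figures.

59.3 K

Flux at the orbit: S = 1365/(9.62)² = 14.75 W/m².
Absorbed flux (global mean): S(1−α)/4 = 14.75·0.16/4 = 0.5900 W/m².
Radiative balance εσT⁴ = 0.5900 gives T = [0.5900/(0.84·σ)]^(1/4) = 59.33 K.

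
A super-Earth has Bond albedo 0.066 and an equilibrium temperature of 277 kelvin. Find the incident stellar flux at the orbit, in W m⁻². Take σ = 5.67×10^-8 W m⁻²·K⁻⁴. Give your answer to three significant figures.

Invert the energy balance for S: S = 4σT⁴/(1−α).
σT⁴ = 5.67×10⁻⁸·(277)⁴ = 333.8 W m⁻².
S = 4·333.8/0.934 = 1430 W m⁻².

1430 W m⁻²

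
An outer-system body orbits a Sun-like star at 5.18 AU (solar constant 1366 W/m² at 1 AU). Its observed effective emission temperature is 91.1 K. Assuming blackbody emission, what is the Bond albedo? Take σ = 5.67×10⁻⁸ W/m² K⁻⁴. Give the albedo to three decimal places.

0.693

Irradiance scales as 1/d², so S = 1366 W/m² × (1/5.18)² = 50.91 W/m².
From σT⁴ = S(1−α)/4 we invert for α: 1−α = 4σT⁴/S.
4σT⁴ = 4·5.67×10⁻⁸·(91.1)⁴ = 15.62 W/m².
1−α = 15.62/50.91 = 0.3068, so α = 0.6932.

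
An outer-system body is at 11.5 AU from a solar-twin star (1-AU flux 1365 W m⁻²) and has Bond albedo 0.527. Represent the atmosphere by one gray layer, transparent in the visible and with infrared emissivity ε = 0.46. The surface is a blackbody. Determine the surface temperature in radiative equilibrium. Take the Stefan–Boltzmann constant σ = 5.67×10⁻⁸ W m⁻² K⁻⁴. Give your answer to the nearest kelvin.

Irradiance scales as 1/d², so S = 1365 W m⁻² × (1/11.5)² = 10.32 W m⁻².
Effective emission temperature (TOA balance): σT_e⁴ = S(1−α)/4 = 1.221 W m⁻² → T_e = 68.11 K.
The surface balance (absorbed SW + ε·downward IR = σT_s⁴) with T_a⁴ = T_s⁴/2 reduces to T_s = T_e·[2/(2−ε)]^¼ = 72.71 K.

73 kelvin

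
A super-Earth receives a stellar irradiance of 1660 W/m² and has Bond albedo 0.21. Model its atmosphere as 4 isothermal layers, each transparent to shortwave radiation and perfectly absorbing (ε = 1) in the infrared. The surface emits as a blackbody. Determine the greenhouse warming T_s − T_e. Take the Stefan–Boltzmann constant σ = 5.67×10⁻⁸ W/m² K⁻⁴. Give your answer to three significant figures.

137 K

OLR = S(1−α)/4 = 327.9 W/m²; the top layer radiates at T_e = 275.8 K.
Surface: T_s = (5)^¼·T_e = 412.3 K.
So the greenhouse effect raises the surface by 412.3 − 275.8 = 136.6 K.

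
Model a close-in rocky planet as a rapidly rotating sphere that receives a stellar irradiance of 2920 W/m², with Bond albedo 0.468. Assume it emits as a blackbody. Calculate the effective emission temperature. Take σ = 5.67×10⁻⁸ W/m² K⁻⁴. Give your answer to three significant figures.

The planet absorbs (1−α)S over its disc πR² and re-emits over 4πR², so the mean absorbed flux is (1−0.468)·2920/4 = 388.4 W/m².
In equilibrium σT⁴ equals this, so T = 287.7 K.

288 kelvin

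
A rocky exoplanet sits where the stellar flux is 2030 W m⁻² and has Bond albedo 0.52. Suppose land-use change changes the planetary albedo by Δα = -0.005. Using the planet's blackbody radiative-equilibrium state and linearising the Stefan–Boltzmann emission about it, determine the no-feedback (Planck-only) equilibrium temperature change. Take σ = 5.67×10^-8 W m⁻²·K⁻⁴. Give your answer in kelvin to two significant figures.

Reference equilibrium: T_e = [S(1−α)/(4σ)]^(1/4) = 256.0 K.
ΔF = −(S/4)Δα = −(2030/4)×(-0.005) = 2.538 W m⁻².
Planck response: λ_P = 4σT_e³ = 4·5.67×10⁻⁸·(256.0)³ = 3.806 W m⁻²/K.
So ΔT₀ = 2.538/3.806 = 0.667 K.

0.67 kelvin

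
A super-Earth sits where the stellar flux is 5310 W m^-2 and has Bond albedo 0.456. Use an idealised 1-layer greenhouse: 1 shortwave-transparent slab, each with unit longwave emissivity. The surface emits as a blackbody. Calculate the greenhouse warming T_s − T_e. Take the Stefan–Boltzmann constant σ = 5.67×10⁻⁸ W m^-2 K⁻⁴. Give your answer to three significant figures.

63.6 K

Top-of-atmosphere balance: σT_e⁴ = S(1−α)/4 = 722.2 W m^-2 → T_e = 335.9 K.
T_s = (N+1)^(1/4)·T_e = 399.5 K.
Warming: T_s − T_e = 63.56 K.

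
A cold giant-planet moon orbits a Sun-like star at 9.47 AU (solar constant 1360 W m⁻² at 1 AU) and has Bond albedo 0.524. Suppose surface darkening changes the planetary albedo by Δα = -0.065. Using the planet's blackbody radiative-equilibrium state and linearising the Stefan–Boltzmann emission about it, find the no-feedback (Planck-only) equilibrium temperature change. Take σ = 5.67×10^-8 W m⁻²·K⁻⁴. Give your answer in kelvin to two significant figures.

By the inverse-square law, S = 1360/9.47² = 15.16 W m⁻².
Unperturbed T_e = [15.16·(1−0.524)/(4σ)]^¼ = 75.11 K.
The change in absorbed flux is Δ[S(1−α)/4] = −SΔα/4 = 0.2464 W m⁻².
Planck response: λ_P = 4σT_e³ = 4·5.67×10⁻⁸·(75.11)³ = 0.09610 W m⁻²/K.
Hence the no-feedback warming is ΔF/(4σT_e³) = 2.56 K.

2.6 kelvin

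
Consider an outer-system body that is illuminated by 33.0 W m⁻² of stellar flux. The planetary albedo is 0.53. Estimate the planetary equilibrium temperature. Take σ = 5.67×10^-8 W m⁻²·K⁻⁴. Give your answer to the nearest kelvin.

91 kelvin

Averaging over the sphere, the absorbed flux is S(1−α)/4 = 3.877 W m⁻².
Set σT⁴ = 3.877 → T = (3.877/σ)^(1/4) = 90.94 K.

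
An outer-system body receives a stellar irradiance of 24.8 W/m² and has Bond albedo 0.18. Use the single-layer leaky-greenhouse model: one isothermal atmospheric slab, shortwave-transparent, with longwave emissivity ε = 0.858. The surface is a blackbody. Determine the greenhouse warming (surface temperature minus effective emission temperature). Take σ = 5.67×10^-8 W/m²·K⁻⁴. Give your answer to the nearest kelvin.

The planet radiates to space at T_e = [S(1−α)/(4σ)]^(1/4) = 97.31 K.
Surface balance with a leaky layer gives σT_s⁴ = σT_e⁴·2/(2−ε), so T_s = T_e·[2/(2−0.858)]^(1/4) = 111.9 K.
T_s − T_e = 111.9 − 97.31 = 14.63 K.

15 K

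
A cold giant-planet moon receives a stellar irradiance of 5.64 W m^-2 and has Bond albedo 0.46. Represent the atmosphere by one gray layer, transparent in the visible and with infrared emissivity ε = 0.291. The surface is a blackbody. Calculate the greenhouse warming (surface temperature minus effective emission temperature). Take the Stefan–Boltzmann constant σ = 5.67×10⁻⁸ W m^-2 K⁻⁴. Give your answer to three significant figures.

2.43 K

The planet radiates to space at T_e = [S(1−α)/(4σ)]^(1/4) = 60.54 K.
For a single slab of emissivity ε, T_s⁴ = 2T_e⁴/(2−ε); thus T_s = 60.54·(1.17)^(1/4) = 62.96 K.
T_s − T_e = 62.96 − 60.54 = 2.427 K.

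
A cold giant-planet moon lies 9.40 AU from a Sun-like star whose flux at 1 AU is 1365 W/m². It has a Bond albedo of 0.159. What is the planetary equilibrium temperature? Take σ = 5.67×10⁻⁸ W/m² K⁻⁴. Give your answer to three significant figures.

87.0 K

By the inverse-square law, S = 1365/9.40² = 15.45 W/m².
Averaging over the sphere, the absorbed flux is S(1−α)/4 = 3.248 W/m².
In equilibrium σT⁴ equals this, so T = 87.00 K.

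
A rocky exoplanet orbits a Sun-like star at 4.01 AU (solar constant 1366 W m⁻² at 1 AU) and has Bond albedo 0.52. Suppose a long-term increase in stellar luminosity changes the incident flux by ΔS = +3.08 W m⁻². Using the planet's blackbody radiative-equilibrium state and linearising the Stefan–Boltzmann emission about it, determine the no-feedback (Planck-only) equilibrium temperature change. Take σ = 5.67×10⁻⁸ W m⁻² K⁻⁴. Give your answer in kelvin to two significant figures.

1.0 kelvin

Flux at the orbit: S = 1366/(4.01)² = 84.95 W m⁻².
The baseline emission temperature is T_e = 115.8 K.
TOA radiative forcing: ΔF = (1−α)ΔS/4 = 0.48·(+3.08)/4 = 0.3696 W m⁻².
Planck response: λ_P = 4σT_e³ = 4·5.67×10⁻⁸·(115.8)³ = 0.3521 W m⁻²/K.
ΔT₀ = ΔF/λ_P = 0.3696/0.3521 = 1.05 K.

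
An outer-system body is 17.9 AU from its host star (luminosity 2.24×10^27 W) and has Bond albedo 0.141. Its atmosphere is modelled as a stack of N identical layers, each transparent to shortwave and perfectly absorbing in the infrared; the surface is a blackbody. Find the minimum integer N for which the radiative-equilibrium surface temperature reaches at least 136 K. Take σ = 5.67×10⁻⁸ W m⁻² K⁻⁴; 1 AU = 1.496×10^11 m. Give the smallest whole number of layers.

Orbital distance: d = 17.9 AU = 2.678×10^12 m.
S = L/(4πd²) = 24.86 W m⁻².
Top-of-atmosphere balance: σT_e⁴ = S(1−α)/4 = 5.338 W m⁻² → T_e = 98.50 K.
Since T_s⁴ = (N+1)T_e⁴, we need N ≥ (T_s/T_e)⁴ − 1 = 2.634.
Rounding up, N = 3.

3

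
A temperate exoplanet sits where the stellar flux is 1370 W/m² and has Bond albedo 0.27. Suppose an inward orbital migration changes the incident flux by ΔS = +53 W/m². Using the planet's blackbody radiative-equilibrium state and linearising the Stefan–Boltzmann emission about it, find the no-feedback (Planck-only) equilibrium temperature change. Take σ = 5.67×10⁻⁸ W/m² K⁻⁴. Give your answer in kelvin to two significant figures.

The baseline emission temperature is T_e = 257.7 K.
ΔF = Δ[S(1−α)]/4 = (1−0.27)·+53/4 = 9.672 W/m².
Planck response: λ_P = 4σT_e³ = 4·5.67×10⁻⁸·(257.7)³ = 3.881 W/m²/K.
Hence the no-feedback warming is ΔF/(4σT_e³) = 2.49 K.

2.5 K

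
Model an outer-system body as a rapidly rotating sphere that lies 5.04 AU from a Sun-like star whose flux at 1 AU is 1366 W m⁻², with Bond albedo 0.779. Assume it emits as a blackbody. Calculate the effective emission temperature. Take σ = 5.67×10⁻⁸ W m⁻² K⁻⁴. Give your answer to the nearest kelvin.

By the inverse-square law, S = 1366/5.04² = 53.78 W m⁻².
The planet absorbs (1−α)S over its disc πR² and re-emits over 4πR², so the mean absorbed flux is (1−0.779)·53.78/4 = 2.971 W m⁻².
Set σT⁴ = 2.971 → T = (2.971/σ)^(1/4) = 85.08 K.

85 K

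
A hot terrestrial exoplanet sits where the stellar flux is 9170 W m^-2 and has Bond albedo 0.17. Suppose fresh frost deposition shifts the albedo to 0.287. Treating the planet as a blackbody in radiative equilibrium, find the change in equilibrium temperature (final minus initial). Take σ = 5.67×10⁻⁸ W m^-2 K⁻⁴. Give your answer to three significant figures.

Before: T₁ = [9170·0.83/(4σ)]^(1/4) = 428.0 K.
Final:   T₂ = [S(1−0.287)/(4σ)]^(1/4) = 412.1 K.
Change: 412.1 − 428.0 = -15.95 K.

-16.0 kelvin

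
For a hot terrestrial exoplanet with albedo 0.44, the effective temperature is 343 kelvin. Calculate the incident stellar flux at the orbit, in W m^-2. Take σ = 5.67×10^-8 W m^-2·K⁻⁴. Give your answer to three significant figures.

5610 W m^-2

From S(1−α)/4 = σT⁴: S = 4σT⁴/(1−α).
σT⁴ = 5.67×10⁻⁸·(343)⁴ = 784.8 W m^-2.
S = 4·784.8/0.56 = 5606 W m^-2.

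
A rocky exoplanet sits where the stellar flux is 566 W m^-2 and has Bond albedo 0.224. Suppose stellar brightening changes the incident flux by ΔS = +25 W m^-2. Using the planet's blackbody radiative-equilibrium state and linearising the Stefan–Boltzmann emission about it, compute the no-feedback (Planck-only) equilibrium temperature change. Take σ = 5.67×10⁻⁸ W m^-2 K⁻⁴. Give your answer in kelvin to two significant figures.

2.3 kelvin

The baseline emission temperature is T_e = 209.8 K.
Only a fraction (1−α) is absorbed and it's spread over 4πR², so ΔF = (1−α)ΔS/4 = 4.850 W m^-2.
Linearising σT⁴ gives d(σT⁴)/dT = 4σT_e³ = 2.094 W m^-2 per K.
Hence the no-feedback warming is ΔF/(4σT_e³) = 2.32 K.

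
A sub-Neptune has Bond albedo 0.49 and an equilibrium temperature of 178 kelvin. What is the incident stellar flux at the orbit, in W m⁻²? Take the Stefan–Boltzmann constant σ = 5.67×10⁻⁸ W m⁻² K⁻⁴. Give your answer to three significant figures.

From S(1−α)/4 = σT⁴: S = 4σT⁴/(1−α).
The emitted flux is σT⁴ = 56.92 W m⁻².
S = 4·56.92/0.51 = 446.4 W m⁻².

446 W m⁻²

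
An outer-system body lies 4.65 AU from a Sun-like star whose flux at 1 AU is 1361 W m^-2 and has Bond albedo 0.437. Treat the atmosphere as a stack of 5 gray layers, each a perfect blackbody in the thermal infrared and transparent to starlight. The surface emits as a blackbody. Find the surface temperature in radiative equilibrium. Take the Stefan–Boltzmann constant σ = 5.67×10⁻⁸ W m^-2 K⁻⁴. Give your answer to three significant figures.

175 kelvin

By the inverse-square law, S = 1361/4.65² = 62.94 W m^-2.
Top-of-atmosphere balance: σT_e⁴ = S(1−α)/4 = 8.859 W m^-2 → T_e = 111.8 K.
For an N-layer opaque stack, T_s⁴ = (N+1)T_e⁴, hence T_s = (6)^(1/4)×111.8 K = 175.0 K.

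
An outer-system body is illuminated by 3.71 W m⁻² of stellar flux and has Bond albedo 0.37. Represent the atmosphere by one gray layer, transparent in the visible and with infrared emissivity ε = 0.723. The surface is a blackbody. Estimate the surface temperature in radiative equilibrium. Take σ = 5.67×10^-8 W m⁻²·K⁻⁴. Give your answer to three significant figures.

63.4 K

At the top of the atmosphere, σT_e⁴ = S(1−α)/4 = 0.5843 W m⁻², giving T_e = 56.66 K.
For a single slab of emissivity ε, T_s⁴ = 2T_e⁴/(2−ε); thus T_s = 56.66·(1.566)^(1/4) = 63.38 K.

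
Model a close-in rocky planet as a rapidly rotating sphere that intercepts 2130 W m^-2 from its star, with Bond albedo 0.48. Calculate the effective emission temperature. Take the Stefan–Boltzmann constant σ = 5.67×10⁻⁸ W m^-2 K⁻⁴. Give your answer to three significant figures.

264 K

Absorbed flux (global mean): S(1−α)/4 = 2130·0.52/4 = 276.9 W m^-2.
Balancing against σT⁴: T = (276.9/5.67×10⁻⁸)^(1/4) = 264.4 K.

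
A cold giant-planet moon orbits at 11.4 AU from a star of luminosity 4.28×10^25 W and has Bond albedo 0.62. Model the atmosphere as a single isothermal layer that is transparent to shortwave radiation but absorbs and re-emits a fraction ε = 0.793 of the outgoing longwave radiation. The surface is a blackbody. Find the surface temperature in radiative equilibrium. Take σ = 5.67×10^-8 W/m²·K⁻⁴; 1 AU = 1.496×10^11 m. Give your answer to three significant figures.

42.5 kelvin

Orbital distance: d = 11.4 AU = 1.705×10^12 m.
S = L/(4πd²) = 1.171 W/m².
Effective emission temperature (TOA balance): σT_e⁴ = S(1−α)/4 = 0.1112 W/m² → T_e = 37.43 K.
For a single slab of emissivity ε, T_s⁴ = 2T_e⁴/(2−ε); thus T_s = 37.43·(1.657)^(1/4) = 42.46 K.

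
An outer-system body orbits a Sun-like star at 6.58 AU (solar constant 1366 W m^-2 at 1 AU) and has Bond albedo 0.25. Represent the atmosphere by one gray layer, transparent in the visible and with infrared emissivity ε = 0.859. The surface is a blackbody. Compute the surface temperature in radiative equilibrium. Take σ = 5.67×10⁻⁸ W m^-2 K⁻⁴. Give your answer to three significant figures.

Flux at the orbit: S = 1366/(6.58)² = 31.55 W m^-2.
The planet radiates to space at T_e = [S(1−α)/(4σ)]^(1/4) = 101.1 K.
For a single slab of emissivity ε, T_s⁴ = 2T_e⁴/(2−ε); thus T_s = 101.1·(1.753)^(1/4) = 116.3 K.

116 K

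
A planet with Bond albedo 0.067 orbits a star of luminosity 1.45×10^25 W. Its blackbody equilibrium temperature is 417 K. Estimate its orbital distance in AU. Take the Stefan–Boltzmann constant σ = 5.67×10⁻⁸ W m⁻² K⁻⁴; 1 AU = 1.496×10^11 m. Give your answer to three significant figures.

0.0838 AU

The flux needed for this T is 4σT⁴/(1−0.067) = 7350 W m⁻².
From L = 4πd²S, d = √(1.45×10^25/(4π·7350)) = 1.253×10^10 m = 0.08375 AU.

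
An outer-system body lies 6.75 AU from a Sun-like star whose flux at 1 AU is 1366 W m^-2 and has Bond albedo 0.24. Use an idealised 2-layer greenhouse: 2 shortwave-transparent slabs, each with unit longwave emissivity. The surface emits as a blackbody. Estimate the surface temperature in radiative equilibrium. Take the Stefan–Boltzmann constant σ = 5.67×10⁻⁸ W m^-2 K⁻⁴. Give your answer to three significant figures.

By the inverse-square law, S = 1366/6.75² = 29.98 W m^-2.
Top-of-atmosphere balance: σT_e⁴ = S(1−α)/4 = 5.696 W m^-2 → T_e = 100.1 K.
With N = 2 opaque layers, T_s = (N+1)^(1/4)·T_e = 3^(1/4)·100.1 = 131.8 K.

132 kelvin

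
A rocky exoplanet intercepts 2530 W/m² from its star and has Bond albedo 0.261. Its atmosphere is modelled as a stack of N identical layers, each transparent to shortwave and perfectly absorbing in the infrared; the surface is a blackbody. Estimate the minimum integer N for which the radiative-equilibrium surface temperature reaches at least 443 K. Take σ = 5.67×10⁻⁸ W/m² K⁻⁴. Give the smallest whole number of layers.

The effective emission temperature is T_e = [S(1−α)/(4σ)]^¼ = 301.3 K.
Need (N+1)T_e⁴ ≥ T_s⁴, i.e. N+1 ≥ (443/301.3)⁴ = 4.672.
Rounding up, N = 4.

4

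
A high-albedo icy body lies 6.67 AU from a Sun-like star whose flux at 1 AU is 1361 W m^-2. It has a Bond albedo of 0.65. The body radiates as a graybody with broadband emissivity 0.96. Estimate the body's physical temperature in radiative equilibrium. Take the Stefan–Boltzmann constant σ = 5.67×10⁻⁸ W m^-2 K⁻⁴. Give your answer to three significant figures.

83.7 K

By the inverse-square law, S = 1361/6.67² = 30.59 W m^-2.
Averaging over the sphere, the absorbed flux is S(1−α)/4 = 2.677 W m^-2.
Equating to εσT⁴ with ε = 0.96: T = (2.677/0.96σ)^(1/4) = 83.74 K.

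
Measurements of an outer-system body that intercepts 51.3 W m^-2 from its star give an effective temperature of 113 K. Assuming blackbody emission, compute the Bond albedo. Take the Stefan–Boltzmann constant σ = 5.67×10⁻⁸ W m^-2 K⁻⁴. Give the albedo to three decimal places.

0.279

Energy balance: S(1−α)/4 = σT⁴, so 1−α = 4σT⁴/S.
σT⁴ = 9.245 W m^-2, so 4σT⁴ = 36.98 W m^-2.
1−α = 36.98/51.30 = 0.7208, so α = 0.2792.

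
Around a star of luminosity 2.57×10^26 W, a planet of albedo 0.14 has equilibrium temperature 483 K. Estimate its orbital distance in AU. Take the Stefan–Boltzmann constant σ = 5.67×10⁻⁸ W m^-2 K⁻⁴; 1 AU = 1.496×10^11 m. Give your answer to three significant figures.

Energy balance gives S = 4σT⁴/(1−α) = 14350 W m^-2.
S = L/(4πd²) → d = √(L/4πS) = √(2.57×10^26/(4π·14350)) = 3.775×10^10 m = 0.2523 AU.

0.252 AU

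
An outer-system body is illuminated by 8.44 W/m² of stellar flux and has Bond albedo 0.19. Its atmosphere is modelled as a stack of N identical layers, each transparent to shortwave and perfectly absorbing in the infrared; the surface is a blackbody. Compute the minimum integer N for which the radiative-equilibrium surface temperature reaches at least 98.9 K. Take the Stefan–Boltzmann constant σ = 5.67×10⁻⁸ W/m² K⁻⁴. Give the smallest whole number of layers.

3

The effective emission temperature is T_e = [S(1−α)/(4σ)]^¼ = 74.10 K.
T_s = (N+1)^(1/4)·T_e ≥ 98.9 K requires N+1 ≥ (T_s/T_e)⁴ = (98.9/74.10)⁴ = 3.174.
So N ≥ 2.174; the smallest integer is N = 3.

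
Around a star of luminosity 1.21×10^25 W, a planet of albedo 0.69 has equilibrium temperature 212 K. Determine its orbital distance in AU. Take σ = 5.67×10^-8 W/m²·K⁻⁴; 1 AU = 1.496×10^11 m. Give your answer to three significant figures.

0.171 AU

The flux needed for this T is 4σT⁴/(1−0.69) = 1478 W/m².
From L = 4πd²S, d = √(1.21×10^25/(4π·1478)) = 2.553×10^10 m = 0.1706 AU.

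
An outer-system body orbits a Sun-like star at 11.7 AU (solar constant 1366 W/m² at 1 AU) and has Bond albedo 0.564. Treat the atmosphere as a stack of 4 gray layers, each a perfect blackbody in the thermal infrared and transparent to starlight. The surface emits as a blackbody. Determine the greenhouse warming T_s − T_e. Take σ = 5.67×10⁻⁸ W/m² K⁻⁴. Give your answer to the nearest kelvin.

By the inverse-square law, S = 1366/11.7² = 9.979 W/m².
The effective emission temperature is T_e = [S(1−α)/(4σ)]^¼ = 66.18 K.
T_s = (N+1)^(1/4)·T_e = 98.96 K.
Warming: T_s − T_e = 32.78 K.

33 K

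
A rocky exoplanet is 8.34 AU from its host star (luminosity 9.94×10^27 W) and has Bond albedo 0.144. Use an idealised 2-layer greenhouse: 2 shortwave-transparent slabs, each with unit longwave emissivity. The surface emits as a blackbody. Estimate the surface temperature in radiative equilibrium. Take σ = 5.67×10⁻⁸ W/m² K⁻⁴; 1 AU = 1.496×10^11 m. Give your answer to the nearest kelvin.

275 K

d = 8.34 × 1.496×10^11 m = 1.248×10^12 m.
Flux at the orbit: S = L/(4πd²) = 9.94×10^27/(4π·(1.25×10^12)²) = 508.1 W/m².
The effective emission temperature is T_e = [S(1−α)/(4σ)]^¼ = 209.3 K.
With N = 2 opaque layers, T_s = (N+1)^(1/4)·T_e = 3^(1/4)·209.3 = 275.4 K.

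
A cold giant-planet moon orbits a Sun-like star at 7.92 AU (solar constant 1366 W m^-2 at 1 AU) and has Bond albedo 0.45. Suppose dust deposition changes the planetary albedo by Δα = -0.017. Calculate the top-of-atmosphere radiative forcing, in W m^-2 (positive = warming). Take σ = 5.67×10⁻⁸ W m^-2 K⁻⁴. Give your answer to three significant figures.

By the inverse-square law, S = 1366/7.92² = 21.78 W m^-2.
TOA radiative forcing: ΔF = −S·Δα/4 = −21.78·(-0.017)/4 = 0.09255 W m^-2.

0.0926 W m^-2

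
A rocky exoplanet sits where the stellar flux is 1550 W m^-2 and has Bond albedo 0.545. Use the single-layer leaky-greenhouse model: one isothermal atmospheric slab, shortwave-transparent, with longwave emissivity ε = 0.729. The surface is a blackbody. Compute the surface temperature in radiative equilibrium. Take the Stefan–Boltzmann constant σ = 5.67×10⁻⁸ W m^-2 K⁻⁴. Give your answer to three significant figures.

At the top of the atmosphere, σT_e⁴ = S(1−α)/4 = 176.3 W m^-2, giving T_e = 236.1 K.
The surface balance (absorbed SW + ε·downward IR = σT_s⁴) with T_a⁴ = T_s⁴/2 reduces to T_s = T_e·[2/(2−ε)]^¼ = 264.5 K.

264 kelvin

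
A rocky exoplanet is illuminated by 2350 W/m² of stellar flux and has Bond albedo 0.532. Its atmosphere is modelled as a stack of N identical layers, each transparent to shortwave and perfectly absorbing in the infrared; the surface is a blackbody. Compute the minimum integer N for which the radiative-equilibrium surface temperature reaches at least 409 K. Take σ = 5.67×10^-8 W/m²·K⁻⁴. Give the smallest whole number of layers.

OLR = S(1−α)/4 = 274.9 W/m²; the top layer radiates at T_e = 263.9 K.
T_s = (N+1)^(1/4)·T_e ≥ 409 K requires N+1 ≥ (T_s/T_e)⁴ = (409/263.9)⁴ = 5.771.
So N ≥ 4.771; the smallest integer is N = 5.

5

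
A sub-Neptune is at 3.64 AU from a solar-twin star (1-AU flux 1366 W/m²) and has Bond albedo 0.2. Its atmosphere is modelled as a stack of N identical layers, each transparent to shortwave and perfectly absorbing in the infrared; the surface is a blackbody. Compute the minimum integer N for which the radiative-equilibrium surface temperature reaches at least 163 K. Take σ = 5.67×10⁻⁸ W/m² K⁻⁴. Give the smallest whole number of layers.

Irradiance scales as 1/d², so S = 1366 W/m² × (1/3.64)² = 103.1 W/m².
Top-of-atmosphere balance: σT_e⁴ = S(1−α)/4 = 20.62 W/m² → T_e = 138.1 K.
Need (N+1)T_e⁴ ≥ T_s⁴, i.e. N+1 ≥ (163/138.1)⁴ = 1.941.
Rounding up, N = 1.

1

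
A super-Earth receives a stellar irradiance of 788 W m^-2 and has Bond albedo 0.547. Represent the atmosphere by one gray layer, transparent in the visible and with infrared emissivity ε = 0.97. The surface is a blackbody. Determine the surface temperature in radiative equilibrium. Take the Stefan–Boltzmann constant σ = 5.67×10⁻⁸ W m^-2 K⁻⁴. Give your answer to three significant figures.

235 K

Effective emission temperature (TOA balance): σT_e⁴ = S(1−α)/4 = 89.24 W m^-2 → T_e = 199.2 K.
For a single slab of emissivity ε, T_s⁴ = 2T_e⁴/(2−ε); thus T_s = 199.2·(1.942)^(1/4) = 235.1 K.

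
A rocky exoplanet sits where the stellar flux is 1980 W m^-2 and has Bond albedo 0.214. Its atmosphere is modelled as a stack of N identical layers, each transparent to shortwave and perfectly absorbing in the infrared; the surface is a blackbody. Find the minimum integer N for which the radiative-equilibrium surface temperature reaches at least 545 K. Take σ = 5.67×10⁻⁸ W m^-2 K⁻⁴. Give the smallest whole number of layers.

12

OLR = S(1−α)/4 = 389.1 W m^-2; the top layer radiates at T_e = 287.8 K.
T_s = (N+1)^(1/4)·T_e ≥ 545 K requires N+1 ≥ (T_s/T_e)⁴ = (545/287.8)⁴ = 12.857.
The minimum whole number is N = 12.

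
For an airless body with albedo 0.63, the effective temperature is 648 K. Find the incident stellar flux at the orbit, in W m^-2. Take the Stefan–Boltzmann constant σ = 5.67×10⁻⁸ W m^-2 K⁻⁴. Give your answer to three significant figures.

From S(1−α)/4 = σT⁴: S = 4σT⁴/(1−α).
σT⁴ = 5.67×10⁻⁸·(648)⁴ = 9997 W m^-2.
S = 4·9997/0.37 = 1.081×10^5 W m^-2.

1.08×10^5 W m^-2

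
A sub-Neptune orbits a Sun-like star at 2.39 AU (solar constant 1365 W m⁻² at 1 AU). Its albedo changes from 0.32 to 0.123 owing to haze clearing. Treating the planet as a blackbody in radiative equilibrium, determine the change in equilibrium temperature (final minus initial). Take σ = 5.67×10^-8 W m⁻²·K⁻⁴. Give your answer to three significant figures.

10.7 K

Flux at the orbit: S = 1365/(2.39)² = 239.0 W m⁻².
Before: T₁ = [239.0·0.68/(4σ)]^(1/4) = 163.6 K.
Final:   T₂ = [S(1−0.123)/(4σ)]^(1/4) = 174.4 K.
ΔT = T₂ − T₁ = 10.74 K.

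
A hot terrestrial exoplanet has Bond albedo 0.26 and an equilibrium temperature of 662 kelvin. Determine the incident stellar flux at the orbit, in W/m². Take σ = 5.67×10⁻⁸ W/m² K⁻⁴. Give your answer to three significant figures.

58900 W/m²

From S(1−α)/4 = σT⁴: S = 4σT⁴/(1−α).
The emitted flux is σT⁴ = 10890 W/m².
So S = 4×10890/(1−0.26) = 58860 W/m².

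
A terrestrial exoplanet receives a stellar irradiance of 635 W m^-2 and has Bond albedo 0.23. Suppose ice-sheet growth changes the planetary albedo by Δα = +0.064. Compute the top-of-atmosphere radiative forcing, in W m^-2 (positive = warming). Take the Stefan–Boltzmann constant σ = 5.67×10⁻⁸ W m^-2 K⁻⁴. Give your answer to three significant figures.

The change in absorbed flux is Δ[S(1−α)/4] = −SΔα/4 = -10.16 W m^-2.

-10.2 W m^-2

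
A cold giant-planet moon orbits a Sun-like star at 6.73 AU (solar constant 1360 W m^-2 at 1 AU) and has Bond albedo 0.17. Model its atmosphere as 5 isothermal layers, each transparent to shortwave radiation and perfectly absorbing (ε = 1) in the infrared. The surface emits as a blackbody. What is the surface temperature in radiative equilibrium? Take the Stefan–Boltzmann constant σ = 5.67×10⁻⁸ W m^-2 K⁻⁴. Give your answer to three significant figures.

Irradiance scales as 1/d², so S = 1360 W m^-2 × (1/6.73)² = 30.03 W m^-2.
OLR = S(1−α)/4 = 6.231 W m^-2; the top layer radiates at T_e = 102.4 K.
For an N-layer opaque stack, T_s⁴ = (N+1)T_e⁴, hence T_s = (6)^(1/4)×102.4 K = 160.2 K.

160 K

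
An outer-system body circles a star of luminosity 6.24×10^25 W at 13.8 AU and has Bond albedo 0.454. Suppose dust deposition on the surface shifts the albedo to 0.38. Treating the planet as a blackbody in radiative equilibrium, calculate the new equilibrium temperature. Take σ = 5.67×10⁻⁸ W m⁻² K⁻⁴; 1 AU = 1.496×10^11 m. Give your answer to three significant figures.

42.2 kelvin

d = 13.8 × 1.496×10^11 m = 2.064×10^12 m.
S = L/(4πd²) = 1.165 W m⁻².
T₂ = [S(1−α₂)/(4σ)]^(1/4) = [1.165·0.62/(4σ)]^(1/4) = 42.25 K.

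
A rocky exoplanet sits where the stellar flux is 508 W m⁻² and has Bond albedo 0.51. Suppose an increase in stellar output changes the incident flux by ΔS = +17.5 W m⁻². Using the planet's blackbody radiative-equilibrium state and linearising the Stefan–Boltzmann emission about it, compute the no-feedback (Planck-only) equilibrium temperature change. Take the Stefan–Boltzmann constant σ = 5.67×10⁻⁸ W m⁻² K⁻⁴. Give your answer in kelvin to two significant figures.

1.6 K

The baseline emission temperature is T_e = 182.0 K.
TOA radiative forcing: ΔF = (1−α)ΔS/4 = 0.49·(+17.5)/4 = 2.144 W m⁻².
The Planck feedback parameter is 4σT_e³ = 1.368 W m⁻²/K.
Hence the no-feedback warming is ΔF/(4σT_e³) = 1.57 K.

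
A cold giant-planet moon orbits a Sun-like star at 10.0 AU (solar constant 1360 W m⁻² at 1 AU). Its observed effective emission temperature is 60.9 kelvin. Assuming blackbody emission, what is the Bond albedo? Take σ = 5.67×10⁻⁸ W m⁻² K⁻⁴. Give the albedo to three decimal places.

By the inverse-square law, S = 1360/10.0² = 13.60 W m⁻².
Energy balance: S(1−α)/4 = σT⁴, so 1−α = 4σT⁴/S.
σT⁴ = 0.7799 W m⁻², so 4σT⁴ = 3.120 W m⁻².
Hence α = 1 − 3.120/13.60 = 0.7706.

0.771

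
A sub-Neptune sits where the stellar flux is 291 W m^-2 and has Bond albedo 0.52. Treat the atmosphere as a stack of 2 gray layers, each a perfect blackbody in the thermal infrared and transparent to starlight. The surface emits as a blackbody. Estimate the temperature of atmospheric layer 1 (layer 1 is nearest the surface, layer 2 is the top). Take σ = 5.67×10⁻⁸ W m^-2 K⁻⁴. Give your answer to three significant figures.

187 K

The effective emission temperature is T_e = [S(1−α)/(4σ)]^¼ = 157.5 K.
Each opaque layer satisfies 2T_j⁴ = T_{j−1}⁴ + T_{j+1}⁴, giving T_k⁴ = (N+1−k)T_e⁴.
T_1 = (2)^(1/4)·157.5 = 187.3 K.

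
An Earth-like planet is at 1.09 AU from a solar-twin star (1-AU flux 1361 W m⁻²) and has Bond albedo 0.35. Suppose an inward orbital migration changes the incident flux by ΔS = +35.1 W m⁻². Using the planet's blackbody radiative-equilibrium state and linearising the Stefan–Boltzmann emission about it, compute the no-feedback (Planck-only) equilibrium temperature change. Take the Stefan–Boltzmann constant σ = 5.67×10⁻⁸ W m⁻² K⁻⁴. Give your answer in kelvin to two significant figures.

Irradiance scales as 1/d², so S = 1361 W m⁻² × (1/1.09)² = 1146 W m⁻².
Reference equilibrium: T_e = [S(1−α)/(4σ)]^(1/4) = 239.4 K.
Only a fraction (1−α) is absorbed and it's spread over 4πR², so ΔF = (1−α)ΔS/4 = 5.704 W m⁻².
Linearising σT⁴ gives d(σT⁴)/dT = 4σT_e³ = 3.111 W m⁻² per K.
Hence the no-feedback warming is ΔF/(4σT_e³) = 1.83 K.

1.8 K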